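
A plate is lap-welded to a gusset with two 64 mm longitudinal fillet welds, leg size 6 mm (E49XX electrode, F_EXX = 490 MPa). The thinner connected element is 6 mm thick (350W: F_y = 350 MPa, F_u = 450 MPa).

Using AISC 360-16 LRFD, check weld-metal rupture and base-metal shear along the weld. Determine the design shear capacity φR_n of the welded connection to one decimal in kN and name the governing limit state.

119.7 kN (weld metal governs)

Weld metal: throat = 0.707×6 = 4.242 mm, L = 2×64 = 128 mm. φR_n = 0.75 × 0.6 × 490 × 4.242 × 128 = 119.7 kN.
Base metal shear (6 mm plate): yield φR_n = 1.0×0.6×350×6×128 = 161.3 kN; rupture φR_n = 0.75×0.6×450×6×128 = 155.5 kN; take 155.5 kN (rupture).
Governing: min(119.7, 155.5) = 119.7 kN → weld metal.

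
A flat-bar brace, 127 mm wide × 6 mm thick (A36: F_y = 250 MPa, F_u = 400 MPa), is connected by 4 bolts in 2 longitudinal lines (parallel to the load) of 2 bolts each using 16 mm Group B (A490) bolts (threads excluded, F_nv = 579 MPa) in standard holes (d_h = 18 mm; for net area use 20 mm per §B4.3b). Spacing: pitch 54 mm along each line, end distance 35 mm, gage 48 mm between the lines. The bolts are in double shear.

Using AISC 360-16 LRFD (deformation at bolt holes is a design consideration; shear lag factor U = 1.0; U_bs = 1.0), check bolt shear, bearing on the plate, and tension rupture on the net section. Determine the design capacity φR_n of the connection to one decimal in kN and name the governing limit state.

Bolt shear: A_b = π(16)²/4 = 201.06 mm². φR_n = 0.75 × 579 × 201.06 × 4 × 2 = 698.5 kN.
Bearing (6 mm plate, F_u = 400 MPa): end bolts L_c = 35 − 18/2 = 26, R_n = min(1.2×26×6×400, 2.4×16×6×400) = 74.88 kN/bolt; interior L_c = 54 − 18 = 36, R_n = 92.16 kN/bolt. φR_n = 0.75 × (2×74.88 + 2×92.16) = 250.6 kN.
Tension rupture (net): A_n = (127 − 2×20)×6 = 522 mm² (U = 1.0, A_e = A_n). φR_n = 0.75 × 400 × 522 = 156.6 kN.
Governing: min(698.5, 250.6, 156.6) = 156.6 kN → net-section rupture.

156.6 kN (net-section rupture governs)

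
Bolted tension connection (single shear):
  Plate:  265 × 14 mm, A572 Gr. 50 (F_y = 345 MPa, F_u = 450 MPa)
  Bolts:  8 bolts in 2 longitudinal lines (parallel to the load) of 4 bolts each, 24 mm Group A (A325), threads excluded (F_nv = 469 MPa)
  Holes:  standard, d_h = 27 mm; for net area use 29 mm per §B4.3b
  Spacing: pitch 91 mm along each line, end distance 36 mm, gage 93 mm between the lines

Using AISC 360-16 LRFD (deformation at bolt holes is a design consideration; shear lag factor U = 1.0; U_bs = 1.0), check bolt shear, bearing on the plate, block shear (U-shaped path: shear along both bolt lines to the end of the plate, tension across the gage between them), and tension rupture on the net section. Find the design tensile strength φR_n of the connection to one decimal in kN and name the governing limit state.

978.1 kN (net-section rupture governs)

Bolt shear: A_b = π(24)²/4 = 452.39 mm². φR_n = 0.75 × 469 × 452.39 × 8 × 1 = 1273.0 kN.
Bearing (14 mm plate, F_u = 450 MPa): end bolts L_c = 36 − 27/2 = 22.5, R_n = min(1.2×22.5×14×450, 2.4×24×14×450) = 170.1 kN/bolt; interior L_c = 91 − 27 = 64, R_n = 362.88 kN/bolt. φR_n = 0.75 × (2×170.1 + 6×362.88) = 1888.1 kN.
Block shear: shear path 2×[36+3×91] = 2×309 mm, A_gv = 8652, A_nv = 2×(309 − 3.5×29)×14 = 5810 mm²; tension across gage: (93 − 1×29)×14 = 896 mm². R_n = min(0.6×450×5810, 0.6×345×8652) + 1.0×450×896 = min(1568.7, 1791) + 403.2 = 1971.9 kN. φR_n = 0.75 × 1971.9 = 1478.9 kN.
Tension rupture (net): A_n = (265 − 2×29)×14 = 2898 mm² (U = 1.0, A_e = A_n). φR_n = 0.75 × 450 × 2898 = 978.1 kN.
Governing: min(1273.0, 1888.1, 1478.9, 978.1) = 978.1 kN → net-section rupture.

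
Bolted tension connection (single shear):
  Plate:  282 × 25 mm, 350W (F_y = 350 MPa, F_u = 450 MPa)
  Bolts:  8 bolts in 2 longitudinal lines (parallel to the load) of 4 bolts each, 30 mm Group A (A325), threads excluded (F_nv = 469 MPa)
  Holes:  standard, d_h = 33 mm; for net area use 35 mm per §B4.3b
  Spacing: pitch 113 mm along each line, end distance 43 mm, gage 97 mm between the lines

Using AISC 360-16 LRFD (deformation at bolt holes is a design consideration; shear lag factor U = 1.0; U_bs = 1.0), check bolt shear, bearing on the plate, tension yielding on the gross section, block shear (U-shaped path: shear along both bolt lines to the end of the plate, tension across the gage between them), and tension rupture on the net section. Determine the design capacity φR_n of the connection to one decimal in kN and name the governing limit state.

1788.8 kN (net-section rupture governs)

Bolt shear: A_b = π(30)²/4 = 706.86 mm². φR_n = 0.75 × 469 × 706.86 × 8 × 1 = 1989.1 kN.
Bearing (25 mm plate, F_u = 450 MPa): end bolts L_c = 43 − 33/2 = 26.5, R_n = min(1.2×26.5×25×450, 2.4×30×25×450) = 357.75 kN/bolt; interior L_c = 113 − 33 = 80, R_n = 810 kN/bolt. φR_n = 0.75 × (2×357.75 + 6×810) = 4181.6 kN.
Tension yield (gross): A_g = 282×25 = 7050 mm². φR_n = 0.90 × 350 × 7050 = 2220.8 kN.
Block shear: shear path 2×[43+3×113] = 2×382 mm, A_gv = 19100, A_nv = 2×(382 − 3.5×35)×25 = 12975 mm²; tension across gage: (97 − 1×35)×25 = 1550 mm². R_n = min(0.6×450×12975, 0.6×350×19100) + 1.0×450×1550 = min(3503.3, 4011) + 697.5 = 4200.8 kN. φR_n = 0.75 × 4200.8 = 3150.6 kN.
Tension rupture (net): A_n = (282 − 2×35)×25 = 5300 mm² (U = 1.0, A_e = A_n). φR_n = 0.75 × 450 × 5300 = 1788.8 kN.
Governing: min(1989.1, 4181.6, 2220.8, 3150.6, 1788.8) = 1788.8 kN → net-section rupture.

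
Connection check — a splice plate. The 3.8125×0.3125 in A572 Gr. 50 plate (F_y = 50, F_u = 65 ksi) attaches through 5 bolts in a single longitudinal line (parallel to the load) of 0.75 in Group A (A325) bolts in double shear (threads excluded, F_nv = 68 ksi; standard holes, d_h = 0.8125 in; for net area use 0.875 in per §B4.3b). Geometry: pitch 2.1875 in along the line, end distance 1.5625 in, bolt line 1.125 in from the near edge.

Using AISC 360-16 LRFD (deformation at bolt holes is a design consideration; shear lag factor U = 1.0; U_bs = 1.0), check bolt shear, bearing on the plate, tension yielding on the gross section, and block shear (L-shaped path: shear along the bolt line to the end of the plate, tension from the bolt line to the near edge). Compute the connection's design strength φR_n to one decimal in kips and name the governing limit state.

Bolt shear: A_b = π(0.75)²/4 = 0.44179 in². φR_n = 0.75 × 68 × 0.44179 × 5 × 2 = 225.3 kips.
Bearing (0.3125 in plate, F_u = 65 ksi): end bolts L_c = 1.5625 − 0.8125/2 = 1.15625, R_n = min(1.2×1.15625×0.3125×65, 2.4×0.75×0.3125×65) = 28.184 kips/bolt; interior L_c = 2.1875 − 0.8125 = 1.375, R_n = 33.516 kips/bolt. φR_n = 0.75 × (1×28.184 + 4×33.516) = 121.7 kips.
Tension yield (gross): A_g = 3.8125×0.3125 = 1.1914 in². φR_n = 0.90 × 50 × 1.1914 = 53.6 kips.
Block shear: shear path 1×[1.5625+4×2.1875] = 1×10.3125 in, A_gv = 3.2227, A_nv = 1×(10.3125 − 4.5×0.875)×0.3125 = 1.9922 in²; tension to near edge: (1.125 − 0.5×0.875)×0.3125 = 0.21484 in². R_n = min(0.6×65×1.9922, 0.6×50×3.2227) + 1.0×65×0.21484 = min(77.696, 96.681) + 13.965 = 91.661 kips. φR_n = 0.75 × 91.661 = 68.7 kips.
Governing: min(225.3, 121.7, 53.6, 68.7) = 53.6 kips → gross-section yield.

53.6 kips (gross-section yield governs)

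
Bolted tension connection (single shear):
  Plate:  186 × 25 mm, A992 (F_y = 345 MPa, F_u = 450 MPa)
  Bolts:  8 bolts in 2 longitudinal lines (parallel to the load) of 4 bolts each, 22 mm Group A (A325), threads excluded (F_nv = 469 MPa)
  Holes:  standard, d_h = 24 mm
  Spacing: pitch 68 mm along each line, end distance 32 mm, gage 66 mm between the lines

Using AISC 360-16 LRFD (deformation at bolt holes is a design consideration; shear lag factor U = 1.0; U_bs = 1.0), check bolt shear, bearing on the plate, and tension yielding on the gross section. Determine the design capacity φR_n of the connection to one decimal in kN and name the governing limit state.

1069.7 kN (bolt shear governs)

Bolt shear: A_b = π(22)²/4 = 380.13 mm². φR_n = 0.75 × 469 × 380.13 × 8 × 1 = 1069.7 kN.
Bearing (25 mm plate, F_u = 450 MPa): end bolts L_c = 32 − 24/2 = 20, R_n = min(1.2×20×25×450, 2.4×22×25×450) = 270 kN/bolt; interior L_c = 68 − 24 = 44, R_n = 594 kN/bolt. φR_n = 0.75 × (2×270 + 6×594) = 3078.0 kN.
Tension yield (gross): A_g = 186×25 = 4650 mm². φR_n = 0.90 × 345 × 4650 = 1443.8 kN.
Governing: min(1069.7, 3078.0, 1443.8) = 1069.7 kN → bolt shear.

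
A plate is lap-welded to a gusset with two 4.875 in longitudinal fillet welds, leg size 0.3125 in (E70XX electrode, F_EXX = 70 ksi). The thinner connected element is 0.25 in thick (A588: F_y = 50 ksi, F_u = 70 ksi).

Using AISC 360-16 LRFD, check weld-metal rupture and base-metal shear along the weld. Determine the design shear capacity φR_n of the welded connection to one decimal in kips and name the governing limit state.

67.9 kips (weld metal governs)

Weld metal: throat = 0.707×0.3125 = 0.22094 in, L = 2×4.875 = 9.75 in. φR_n = 0.75 × 0.6 × 70 × 0.22094 × 9.75 = 67.9 kips.
Base metal shear (0.25 in plate): yield φR_n = 1.0×0.6×50×0.25×9.75 = 73.1 kips; rupture φR_n = 0.75×0.6×70×0.25×9.75 = 76.8 kips; take 73.1 kips (yield).
Governing: min(67.9, 73.1) = 67.9 kips → weld metal.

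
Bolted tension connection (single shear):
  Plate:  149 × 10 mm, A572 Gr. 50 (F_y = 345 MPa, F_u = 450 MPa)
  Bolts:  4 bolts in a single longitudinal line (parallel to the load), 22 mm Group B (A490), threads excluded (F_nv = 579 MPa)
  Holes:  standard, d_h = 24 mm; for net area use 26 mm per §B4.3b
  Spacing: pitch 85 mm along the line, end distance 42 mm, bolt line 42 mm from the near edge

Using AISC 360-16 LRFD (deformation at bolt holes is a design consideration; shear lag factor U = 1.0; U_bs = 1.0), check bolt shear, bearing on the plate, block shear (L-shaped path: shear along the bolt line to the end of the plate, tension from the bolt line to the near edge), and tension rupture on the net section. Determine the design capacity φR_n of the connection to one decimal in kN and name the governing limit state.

Bolt shear: A_b = π(22)²/4 = 380.13 mm². φR_n = 0.75 × 579 × 380.13 × 4 × 1 = 660.3 kN.
Bearing (10 mm plate, F_u = 450 MPa): end bolts L_c = 42 − 24/2 = 30, R_n = min(1.2×30×10×450, 2.4×22×10×450) = 162 kN/bolt; interior L_c = 85 − 24 = 61, R_n = 237.6 kN/bolt. φR_n = 0.75 × (1×162 + 3×237.6) = 656.1 kN.
Block shear: shear path 1×[42+3×85] = 1×297 mm, A_gv = 2970, A_nv = 1×(297 − 3.5×26)×10 = 2060 mm²; tension to near edge: (42 − 0.5×26)×10 = 290 mm². R_n = min(0.6×450×2060, 0.6×345×2970) + 1.0×450×290 = min(556.2, 614.79) + 130.5 = 686.7 kN. φR_n = 0.75 × 686.7 = 515.0 kN.
Tension rupture (net): A_n = (149 − 1×26)×10 = 1230 mm² (U = 1.0, A_e = A_n). φR_n = 0.75 × 450 × 1230 = 415.1 kN.
Governing: min(660.3, 656.1, 515.0, 415.1) = 415.1 kN → net-section rupture.

415.1 kN (net-section rupture governs)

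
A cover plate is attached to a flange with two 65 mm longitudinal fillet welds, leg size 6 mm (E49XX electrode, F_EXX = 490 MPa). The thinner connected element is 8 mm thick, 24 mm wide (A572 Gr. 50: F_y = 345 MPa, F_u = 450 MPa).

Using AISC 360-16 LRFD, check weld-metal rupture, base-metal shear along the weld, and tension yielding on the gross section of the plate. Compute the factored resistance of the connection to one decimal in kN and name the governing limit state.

Weld metal: throat = 0.707×6 = 4.242 mm, L = 2×65 = 130 mm. φR_n = 0.75 × 0.6 × 490 × 4.242 × 130 = 121.6 kN.
Base metal shear (8 mm plate): yield φR_n = 1.0×0.6×345×8×130 = 215.3 kN; rupture φR_n = 0.75×0.6×450×8×130 = 210.6 kN; take 210.6 kN (rupture).
Tension yield (gross): A_g = 24×8 = 192 mm². φR_n = 0.90 × 345 × 192 = 59.6 kN.
Governing: min(121.6, 210.6, 59.6) = 59.6 kN → gross-section yield.

59.6 kN (gross-section yield governs)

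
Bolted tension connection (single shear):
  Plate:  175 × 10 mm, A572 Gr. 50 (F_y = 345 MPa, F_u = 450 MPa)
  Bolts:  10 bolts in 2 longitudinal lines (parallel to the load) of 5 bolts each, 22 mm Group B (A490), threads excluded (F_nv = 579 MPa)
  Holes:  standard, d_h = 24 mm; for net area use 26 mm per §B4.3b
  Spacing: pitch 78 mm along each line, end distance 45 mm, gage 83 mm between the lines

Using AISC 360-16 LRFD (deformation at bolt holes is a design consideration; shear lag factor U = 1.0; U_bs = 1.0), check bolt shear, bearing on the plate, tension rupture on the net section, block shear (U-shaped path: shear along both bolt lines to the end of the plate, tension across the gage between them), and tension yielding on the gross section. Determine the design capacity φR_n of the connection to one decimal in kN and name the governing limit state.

Bolt shear: A_b = π(22)²/4 = 380.13 mm². φR_n = 0.75 × 579 × 380.13 × 10 × 1 = 1650.7 kN.
Bearing (10 mm plate, F_u = 450 MPa): end bolts L_c = 45 − 24/2 = 33, R_n = min(1.2×33×10×450, 2.4×22×10×450) = 178.2 kN/bolt; interior L_c = 78 − 24 = 54, R_n = 237.6 kN/bolt. φR_n = 0.75 × (2×178.2 + 8×237.6) = 1692.9 kN.
Tension rupture (net): A_n = (175 − 2×26)×10 = 1230 mm² (U = 1.0, A_e = A_n). φR_n = 0.75 × 450 × 1230 = 415.1 kN.
Block shear: shear path 2×[45+4×78] = 2×357 mm, A_gv = 7140, A_nv = 2×(357 − 4.5×26)×10 = 4800 mm²; tension across gage: (83 − 1×26)×10 = 570 mm². R_n = min(0.6×450×4800, 0.6×345×7140) + 1.0×450×570 = min(1296, 1478) + 256.5 = 1552.5 kN. φR_n = 0.75 × 1552.5 = 1164.4 kN.
Tension yield (gross): A_g = 175×10 = 1750 mm². φR_n = 0.90 × 345 × 1750 = 543.4 kN.
Governing: min(1650.7, 1692.9, 415.1, 1164.4, 543.4) = 415.1 kN → net-section rupture.

415.1 kN (net-section rupture governs)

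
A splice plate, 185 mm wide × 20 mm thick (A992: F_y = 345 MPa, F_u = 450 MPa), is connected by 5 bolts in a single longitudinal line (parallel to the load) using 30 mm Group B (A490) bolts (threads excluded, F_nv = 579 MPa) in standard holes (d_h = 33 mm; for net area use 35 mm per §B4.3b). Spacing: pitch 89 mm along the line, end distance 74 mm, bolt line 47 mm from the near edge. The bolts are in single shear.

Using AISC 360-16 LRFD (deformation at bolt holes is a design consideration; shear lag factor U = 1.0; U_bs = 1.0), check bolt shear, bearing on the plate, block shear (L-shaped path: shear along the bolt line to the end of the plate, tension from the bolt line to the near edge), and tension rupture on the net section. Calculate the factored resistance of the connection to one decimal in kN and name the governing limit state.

Bolt shear: A_b = π(30)²/4 = 706.86 mm². φR_n = 0.75 × 579 × 706.86 × 5 × 1 = 1534.8 kN.
Bearing (20 mm plate, F_u = 450 MPa): end bolts L_c = 74 − 33/2 = 57.5, R_n = min(1.2×57.5×20×450, 2.4×30×20×450) = 621 kN/bolt; interior L_c = 89 − 33 = 56, R_n = 604.8 kN/bolt. φR_n = 0.75 × (1×621 + 4×604.8) = 2280.2 kN.
Block shear: shear path 1×[74+4×89] = 1×430 mm, A_gv = 8600, A_nv = 1×(430 − 4.5×35)×20 = 5450 mm²; tension to near edge: (47 − 0.5×35)×20 = 590 mm². R_n = min(0.6×450×5450, 0.6×345×8600) + 1.0×450×590 = min(1471.5, 1780.2) + 265.5 = 1737 kN. φR_n = 0.75 × 1737 = 1302.8 kN.
Tension rupture (net): A_n = (185 − 1×35)×20 = 3000 mm² (U = 1.0, A_e = A_n). φR_n = 0.75 × 450 × 3000 = 1012.5 kN.
Governing: min(1534.8, 2280.2, 1302.8, 1012.5) = 1012.5 kN → net-section rupture.

1012.5 kN (net-section rupture governs)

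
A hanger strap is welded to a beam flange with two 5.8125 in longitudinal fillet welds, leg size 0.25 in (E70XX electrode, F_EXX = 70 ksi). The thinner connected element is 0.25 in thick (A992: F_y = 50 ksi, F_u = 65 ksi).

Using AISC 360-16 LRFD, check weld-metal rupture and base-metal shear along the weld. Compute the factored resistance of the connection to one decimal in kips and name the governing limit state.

Weld metal: throat = 0.707×0.25 = 0.17675 in, L = 2×5.8125 = 11.625 in. φR_n = 0.75 × 0.6 × 70 × 0.17675 × 11.625 = 64.7 kips.
Base metal shear (0.25 in plate): yield φR_n = 1.0×0.6×50×0.25×11.625 = 87.2 kips; rupture φR_n = 0.75×0.6×65×0.25×11.625 = 85.0 kips; take 85.0 kips (rupture).
Governing: min(64.7, 85.0) = 64.7 kips → weld metal.

64.7 kips (weld metal governs)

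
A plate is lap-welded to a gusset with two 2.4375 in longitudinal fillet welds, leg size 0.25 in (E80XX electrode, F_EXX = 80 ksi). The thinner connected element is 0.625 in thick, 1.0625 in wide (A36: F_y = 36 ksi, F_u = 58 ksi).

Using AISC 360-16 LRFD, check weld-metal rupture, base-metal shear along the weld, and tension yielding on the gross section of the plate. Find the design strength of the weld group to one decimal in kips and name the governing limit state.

21.5 kips (gross-section yield governs)

Weld metal: throat = 0.707×0.25 = 0.17675 in, L = 2×2.4375 = 4.875 in. φR_n = 0.75 × 0.6 × 80 × 0.17675 × 4.875 = 31.0 kips.
Base metal shear (0.625 in plate): yield φR_n = 1.0×0.6×36×0.625×4.875 = 65.8 kips; rupture φR_n = 0.75×0.6×58×0.625×4.875 = 79.5 kips; take 65.8 kips (yield).
Tension yield (gross): A_g = 1.0625×0.625 = 0.66406 in². φR_n = 0.90 × 36 × 0.66406 = 21.5 kips.
Governing: min(31.0, 65.8, 21.5) = 21.5 kips → gross-section yield.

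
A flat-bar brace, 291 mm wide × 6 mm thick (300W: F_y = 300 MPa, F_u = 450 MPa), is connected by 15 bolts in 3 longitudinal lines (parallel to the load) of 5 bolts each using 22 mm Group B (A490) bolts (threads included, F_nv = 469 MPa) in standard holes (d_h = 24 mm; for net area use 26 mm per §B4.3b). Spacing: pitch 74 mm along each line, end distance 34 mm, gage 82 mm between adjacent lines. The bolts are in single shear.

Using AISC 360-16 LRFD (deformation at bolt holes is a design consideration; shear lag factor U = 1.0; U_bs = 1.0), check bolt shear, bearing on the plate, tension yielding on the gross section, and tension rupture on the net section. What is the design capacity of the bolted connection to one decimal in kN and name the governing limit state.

Bolt shear: A_b = π(22)²/4 = 380.13 mm². φR_n = 0.75 × 469 × 380.13 × 15 × 1 = 2005.7 kN.
Bearing (6 mm plate, F_u = 450 MPa): end bolts L_c = 34 − 24/2 = 22, R_n = min(1.2×22×6×450, 2.4×22×6×450) = 71.28 kN/bolt; interior L_c = 74 − 24 = 50, R_n = 142.56 kN/bolt. φR_n = 0.75 × (3×71.28 + 12×142.56) = 1443.4 kN.
Tension yield (gross): A_g = 291×6 = 1746 mm². φR_n = 0.90 × 300 × 1746 = 471.4 kN.
Tension rupture (net): A_n = (291 − 3×26)×6 = 1278 mm² (U = 1.0, A_e = A_n). φR_n = 0.75 × 450 × 1278 = 431.3 kN.
Governing: min(2005.7, 1443.4, 471.4, 431.3) = 431.3 kN → net-section rupture.

431.3 kN (net-section rupture governs)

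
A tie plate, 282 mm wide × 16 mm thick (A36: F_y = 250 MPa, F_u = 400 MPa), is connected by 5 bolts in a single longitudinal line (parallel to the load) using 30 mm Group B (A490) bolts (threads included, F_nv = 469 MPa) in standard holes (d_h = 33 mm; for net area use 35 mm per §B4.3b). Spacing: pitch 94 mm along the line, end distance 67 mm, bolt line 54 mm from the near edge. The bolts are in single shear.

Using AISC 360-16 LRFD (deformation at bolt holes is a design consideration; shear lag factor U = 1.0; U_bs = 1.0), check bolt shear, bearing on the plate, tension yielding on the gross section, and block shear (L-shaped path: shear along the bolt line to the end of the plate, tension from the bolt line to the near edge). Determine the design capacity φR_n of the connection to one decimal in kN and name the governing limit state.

Bolt shear: A_b = π(30)²/4 = 706.86 mm². φR_n = 0.75 × 469 × 706.86 × 5 × 1 = 1243.2 kN.
Bearing (16 mm plate, F_u = 400 MPa): end bolts L_c = 67 − 33/2 = 50.5, R_n = min(1.2×50.5×16×400, 2.4×30×16×400) = 387.84 kN/bolt; interior L_c = 94 − 33 = 61, R_n = 460.8 kN/bolt. φR_n = 0.75 × (1×387.84 + 4×460.8) = 1673.3 kN.
Tension yield (gross): A_g = 282×16 = 4512 mm². φR_n = 0.90 × 250 × 4512 = 1015.2 kN.
Block shear: shear path 1×[67+4×94] = 1×443 mm, A_gv = 7088, A_nv = 1×(443 − 4.5×35)×16 = 4568 mm²; tension to near edge: (54 − 0.5×35)×16 = 584 mm². R_n = min(0.6×400×4568, 0.6×250×7088) + 1.0×400×584 = min(1096.3, 1063.2) + 233.6 = 1296.8 kN. φR_n = 0.75 × 1296.8 = 972.6 kN.
Governing: min(1243.2, 1673.3, 1015.2, 972.6) = 972.6 kN → block shear.

972.6 kN (block shear governs)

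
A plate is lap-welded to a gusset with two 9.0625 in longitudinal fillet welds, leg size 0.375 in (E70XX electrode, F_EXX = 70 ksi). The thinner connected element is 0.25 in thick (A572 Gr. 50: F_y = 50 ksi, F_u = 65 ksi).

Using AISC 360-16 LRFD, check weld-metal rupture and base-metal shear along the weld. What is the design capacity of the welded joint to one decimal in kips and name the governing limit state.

Weld metal: throat = 0.707×0.375 = 0.26513 in, L = 2×9.0625 = 18.125 in. φR_n = 0.75 × 0.6 × 70 × 0.26513 × 18.125 = 151.4 kips.
Base metal shear (0.25 in plate): yield φR_n = 1.0×0.6×50×0.25×18.125 = 135.9 kips; rupture φR_n = 0.75×0.6×65×0.25×18.125 = 132.5 kips; take 132.5 kips (rupture).
Governing: min(151.4, 132.5) = 132.5 kips → base-metal shear.

132.5 kips (base-metal shear governs)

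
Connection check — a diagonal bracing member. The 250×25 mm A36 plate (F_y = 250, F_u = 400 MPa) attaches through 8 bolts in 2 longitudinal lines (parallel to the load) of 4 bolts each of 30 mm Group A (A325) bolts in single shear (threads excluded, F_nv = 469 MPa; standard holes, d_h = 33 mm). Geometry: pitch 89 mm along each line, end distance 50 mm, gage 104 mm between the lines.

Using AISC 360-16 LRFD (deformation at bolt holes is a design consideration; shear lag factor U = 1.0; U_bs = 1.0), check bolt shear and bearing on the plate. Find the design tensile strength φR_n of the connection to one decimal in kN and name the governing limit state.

1989.1 kN (bolt shear governs)

Bolt shear: A_b = π(30)²/4 = 706.86 mm². φR_n = 0.75 × 469 × 706.86 × 8 × 1 = 1989.1 kN.
Bearing (25 mm plate, F_u = 400 MPa): end bolts L_c = 50 − 33/2 = 33.5, R_n = min(1.2×33.5×25×400, 2.4×30×25×400) = 402 kN/bolt; interior L_c = 89 − 33 = 56, R_n = 672 kN/bolt. φR_n = 0.75 × (2×402 + 6×672) = 3627.0 kN.
Governing: min(1989.1, 3627.0) = 1989.1 kN → bolt shear.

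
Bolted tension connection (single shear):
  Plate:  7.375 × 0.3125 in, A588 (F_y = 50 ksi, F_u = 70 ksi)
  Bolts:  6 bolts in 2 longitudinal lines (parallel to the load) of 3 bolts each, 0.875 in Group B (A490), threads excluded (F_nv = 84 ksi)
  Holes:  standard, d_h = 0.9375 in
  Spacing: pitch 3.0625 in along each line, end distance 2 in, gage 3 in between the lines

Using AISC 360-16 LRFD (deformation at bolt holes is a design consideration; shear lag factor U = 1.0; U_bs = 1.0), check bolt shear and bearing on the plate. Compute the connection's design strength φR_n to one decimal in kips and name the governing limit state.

Bolt shear: A_b = π(0.875)²/4 = 0.60132 in². φR_n = 0.75 × 84 × 0.60132 × 6 × 1 = 227.3 kips.
Bearing (0.3125 in plate, F_u = 70 ksi): end bolts L_c = 2 − 0.9375/2 = 1.53125, R_n = min(1.2×1.53125×0.3125×70, 2.4×0.875×0.3125×70) = 40.195 kips/bolt; interior L_c = 3.0625 − 0.9375 = 2.125, R_n = 45.938 kips/bolt. φR_n = 0.75 × (2×40.195 + 4×45.938) = 198.1 kips.
Governing: min(227.3, 198.1) = 198.1 kips → bearing.

198.1 kips (bearing governs)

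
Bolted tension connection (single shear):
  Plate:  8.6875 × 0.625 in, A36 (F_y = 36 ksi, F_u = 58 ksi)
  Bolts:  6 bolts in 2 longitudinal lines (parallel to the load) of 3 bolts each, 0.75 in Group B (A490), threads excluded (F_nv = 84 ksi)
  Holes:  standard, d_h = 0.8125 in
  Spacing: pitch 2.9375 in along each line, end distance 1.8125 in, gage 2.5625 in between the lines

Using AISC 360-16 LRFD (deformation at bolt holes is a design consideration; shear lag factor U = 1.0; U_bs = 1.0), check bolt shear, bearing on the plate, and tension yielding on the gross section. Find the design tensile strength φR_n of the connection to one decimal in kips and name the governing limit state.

167.0 kips (bolt shear governs)

Bolt shear: A_b = π(0.75)²/4 = 0.44179 in². φR_n = 0.75 × 84 × 0.44179 × 6 × 1 = 167.0 kips.
Bearing (0.625 in plate, F_u = 58 ksi): end bolts L_c = 1.8125 − 0.8125/2 = 1.40625, R_n = min(1.2×1.40625×0.625×58, 2.4×0.75×0.625×58) = 61.172 kips/bolt; interior L_c = 2.9375 − 0.8125 = 2.125, R_n = 65.25 kips/bolt. φR_n = 0.75 × (2×61.172 + 4×65.25) = 287.5 kips.
Tension yield (gross): A_g = 8.6875×0.625 = 5.4297 in². φR_n = 0.90 × 36 × 5.4297 = 175.9 kips.
Governing: min(167.0, 287.5, 175.9) = 167.0 kips → bolt shear.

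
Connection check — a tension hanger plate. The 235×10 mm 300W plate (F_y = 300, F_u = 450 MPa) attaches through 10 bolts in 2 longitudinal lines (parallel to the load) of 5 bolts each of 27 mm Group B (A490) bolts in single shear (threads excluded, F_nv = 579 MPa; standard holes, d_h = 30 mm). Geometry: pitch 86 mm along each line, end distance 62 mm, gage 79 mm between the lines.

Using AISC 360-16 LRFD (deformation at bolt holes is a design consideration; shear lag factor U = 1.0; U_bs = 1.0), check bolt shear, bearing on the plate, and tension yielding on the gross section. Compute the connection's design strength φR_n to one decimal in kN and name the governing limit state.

Bolt shear: A_b = π(27)²/4 = 572.56 mm². φR_n = 0.75 × 579 × 572.56 × 10 × 1 = 2486.3 kN.
Bearing (10 mm plate, F_u = 450 MPa): end bolts L_c = 62 − 30/2 = 47, R_n = min(1.2×47×10×450, 2.4×27×10×450) = 253.8 kN/bolt; interior L_c = 86 − 30 = 56, R_n = 291.6 kN/bolt. φR_n = 0.75 × (2×253.8 + 8×291.6) = 2130.3 kN.
Tension yield (gross): A_g = 235×10 = 2350 mm². φR_n = 0.90 × 300 × 2350 = 634.5 kN.
Governing: min(2486.3, 2130.3, 634.5) = 634.5 kN → gross-section yield.

634.5 kN (gross-section yield governs)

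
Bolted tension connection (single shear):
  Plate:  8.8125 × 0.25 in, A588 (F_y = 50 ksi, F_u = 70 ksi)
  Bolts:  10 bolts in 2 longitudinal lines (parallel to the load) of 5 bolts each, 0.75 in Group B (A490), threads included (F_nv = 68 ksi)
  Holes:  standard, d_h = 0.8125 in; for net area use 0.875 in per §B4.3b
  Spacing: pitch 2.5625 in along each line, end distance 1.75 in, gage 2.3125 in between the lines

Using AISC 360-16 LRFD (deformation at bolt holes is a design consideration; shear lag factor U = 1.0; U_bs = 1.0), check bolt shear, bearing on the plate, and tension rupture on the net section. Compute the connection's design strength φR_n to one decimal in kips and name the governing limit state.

92.7 kips (net-section rupture governs)

Bolt shear: A_b = π(0.75)²/4 = 0.44179 in². φR_n = 0.75 × 68 × 0.44179 × 10 × 1 = 225.3 kips.
Bearing (0.25 in plate, F_u = 70 ksi): end bolts L_c = 1.75 − 0.8125/2 = 1.34375, R_n = min(1.2×1.34375×0.25×70, 2.4×0.75×0.25×70) = 28.219 kips/bolt; interior L_c = 2.5625 − 0.8125 = 1.75, R_n = 31.5 kips/bolt. φR_n = 0.75 × (2×28.219 + 8×31.5) = 231.3 kips.
Tension rupture (net): A_n = (8.8125 − 2×0.875)×0.25 = 1.7656 in² (U = 1.0, A_e = A_n). φR_n = 0.75 × 70 × 1.7656 = 92.7 kips.
Governing: min(225.3, 231.3, 92.7) = 92.7 kips → net-section rupture.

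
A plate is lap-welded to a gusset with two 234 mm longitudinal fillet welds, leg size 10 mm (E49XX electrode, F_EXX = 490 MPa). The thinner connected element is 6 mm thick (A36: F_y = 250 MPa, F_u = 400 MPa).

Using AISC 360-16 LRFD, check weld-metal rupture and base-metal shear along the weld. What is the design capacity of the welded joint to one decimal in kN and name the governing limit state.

421.2 kN (base-metal shear governs)

Weld metal: throat = 0.707×10 = 7.07 mm, L = 2×234 = 468 mm. φR_n = 0.75 × 0.6 × 490 × 7.07 × 468 = 729.6 kN.
Base metal shear (6 mm plate): yield φR_n = 1.0×0.6×250×6×468 = 421.2 kN; rupture φR_n = 0.75×0.6×400×6×468 = 505.4 kN; take 421.2 kN (yield).
Governing: min(729.6, 421.2) = 421.2 kN → base-metal shear.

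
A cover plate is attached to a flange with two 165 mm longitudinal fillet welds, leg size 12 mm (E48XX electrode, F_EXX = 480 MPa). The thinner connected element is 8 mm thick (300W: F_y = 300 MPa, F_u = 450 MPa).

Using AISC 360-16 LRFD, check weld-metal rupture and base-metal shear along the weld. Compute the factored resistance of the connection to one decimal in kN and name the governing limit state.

Weld metal: throat = 0.707×12 = 8.484 mm, L = 2×165 = 330 mm. φR_n = 0.75 × 0.6 × 480 × 8.484 × 330 = 604.7 kN.
Base metal shear (8 mm plate): yield φR_n = 1.0×0.6×300×8×330 = 475.2 kN; rupture φR_n = 0.75×0.6×450×8×330 = 534.6 kN; take 475.2 kN (yield).
Governing: min(604.7, 475.2) = 475.2 kN → base-metal shear.

475.2 kN (base-metal shear governs)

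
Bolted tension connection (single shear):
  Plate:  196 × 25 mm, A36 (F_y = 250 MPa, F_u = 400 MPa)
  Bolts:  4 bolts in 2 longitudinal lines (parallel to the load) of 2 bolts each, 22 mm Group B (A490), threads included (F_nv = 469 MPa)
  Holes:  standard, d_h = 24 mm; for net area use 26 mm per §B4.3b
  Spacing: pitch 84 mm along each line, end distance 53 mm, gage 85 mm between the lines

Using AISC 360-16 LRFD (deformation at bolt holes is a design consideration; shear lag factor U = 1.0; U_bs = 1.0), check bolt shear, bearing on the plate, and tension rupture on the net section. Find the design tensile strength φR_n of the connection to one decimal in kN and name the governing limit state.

Bolt shear: A_b = π(22)²/4 = 380.13 mm². φR_n = 0.75 × 469 × 380.13 × 4 × 1 = 534.8 kN.
Bearing (25 mm plate, F_u = 400 MPa): end bolts L_c = 53 − 24/2 = 41, R_n = min(1.2×41×25×400, 2.4×22×25×400) = 492 kN/bolt; interior L_c = 84 − 24 = 60, R_n = 528 kN/bolt. φR_n = 0.75 × (2×492 + 2×528) = 1530.0 kN.
Tension rupture (net): A_n = (196 − 2×26)×25 = 3600 mm² (U = 1.0, A_e = A_n). φR_n = 0.75 × 400 × 3600 = 1080.0 kN.
Governing: min(534.8, 1530.0, 1080.0) = 534.8 kN → bolt shear.

534.8 kN (bolt shear governs)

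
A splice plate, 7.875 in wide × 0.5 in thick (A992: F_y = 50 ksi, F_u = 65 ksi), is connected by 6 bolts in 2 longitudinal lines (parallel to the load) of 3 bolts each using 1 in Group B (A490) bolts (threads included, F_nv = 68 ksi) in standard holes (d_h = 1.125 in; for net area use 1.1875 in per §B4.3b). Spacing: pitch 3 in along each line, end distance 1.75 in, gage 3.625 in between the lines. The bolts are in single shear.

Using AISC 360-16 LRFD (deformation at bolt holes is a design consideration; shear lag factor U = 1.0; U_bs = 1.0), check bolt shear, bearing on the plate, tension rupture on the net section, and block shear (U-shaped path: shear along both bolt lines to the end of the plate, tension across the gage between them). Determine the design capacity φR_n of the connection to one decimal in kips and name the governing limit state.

134.1 kips (net-section rupture governs)

Bolt shear: A_b = π(1)²/4 = 0.7854 in². φR_n = 0.75 × 68 × 0.7854 × 6 × 1 = 240.3 kips.
Bearing (0.5 in plate, F_u = 65 ksi): end bolts L_c = 1.75 − 1.125/2 = 1.1875, R_n = min(1.2×1.1875×0.5×65, 2.4×1×0.5×65) = 46.313 kips/bolt; interior L_c = 3 − 1.125 = 1.875, R_n = 73.125 kips/bolt. φR_n = 0.75 × (2×46.313 + 4×73.125) = 288.8 kips.
Tension rupture (net): A_n = (7.875 − 2×1.1875)×0.5 = 2.75 in² (U = 1.0, A_e = A_n). φR_n = 0.75 × 65 × 2.75 = 134.1 kips.
Block shear: shear path 2×[1.75+2×3] = 2×7.75 in, A_gv = 7.75, A_nv = 2×(7.75 − 2.5×1.1875)×0.5 = 4.7813 in²; tension across gage: (3.625 − 1×1.1875)×0.5 = 1.2188 in². R_n = min(0.6×65×4.7813, 0.6×50×7.75) + 1.0×65×1.2188 = min(186.47, 232.5) + 79.222 = 265.69 kips. φR_n = 0.75 × 265.69 = 199.3 kips.
Governing: min(240.3, 288.8, 134.1, 199.3) = 134.1 kips → net-section rupture.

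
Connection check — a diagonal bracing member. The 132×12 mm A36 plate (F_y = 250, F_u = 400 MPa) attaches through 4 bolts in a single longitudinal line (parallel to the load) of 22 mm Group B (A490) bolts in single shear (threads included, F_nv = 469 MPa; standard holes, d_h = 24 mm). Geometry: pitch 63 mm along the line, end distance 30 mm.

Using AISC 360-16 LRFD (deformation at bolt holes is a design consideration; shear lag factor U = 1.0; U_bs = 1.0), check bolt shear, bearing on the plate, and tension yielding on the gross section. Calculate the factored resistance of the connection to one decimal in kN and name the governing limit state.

356.4 kN (gross-section yield governs)

Bolt shear: A_b = π(22)²/4 = 380.13 mm². φR_n = 0.75 × 469 × 380.13 × 4 × 1 = 534.8 kN.
Bearing (12 mm plate, F_u = 400 MPa): end bolts L_c = 30 − 24/2 = 18, R_n = min(1.2×18×12×400, 2.4×22×12×400) = 103.68 kN/bolt; interior L_c = 63 − 24 = 39, R_n = 224.64 kN/bolt. φR_n = 0.75 × (1×103.68 + 3×224.64) = 583.2 kN.
Tension yield (gross): A_g = 132×12 = 1584 mm². φR_n = 0.90 × 250 × 1584 = 356.4 kN.
Governing: min(534.8, 583.2, 356.4) = 356.4 kN → gross-section yield.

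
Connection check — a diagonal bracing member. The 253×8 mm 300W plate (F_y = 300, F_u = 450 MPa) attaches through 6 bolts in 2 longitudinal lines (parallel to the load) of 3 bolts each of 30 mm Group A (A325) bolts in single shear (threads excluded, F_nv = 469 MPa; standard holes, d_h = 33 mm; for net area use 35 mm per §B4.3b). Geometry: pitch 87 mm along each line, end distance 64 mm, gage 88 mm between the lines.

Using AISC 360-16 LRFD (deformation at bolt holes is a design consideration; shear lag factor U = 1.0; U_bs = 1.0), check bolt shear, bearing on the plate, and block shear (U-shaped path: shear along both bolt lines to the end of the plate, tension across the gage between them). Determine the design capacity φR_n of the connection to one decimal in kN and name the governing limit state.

Bolt shear: A_b = π(30)²/4 = 706.86 mm². φR_n = 0.75 × 469 × 706.86 × 6 × 1 = 1491.8 kN.
Bearing (8 mm plate, F_u = 450 MPa): end bolts L_c = 64 − 33/2 = 47.5, R_n = min(1.2×47.5×8×450, 2.4×30×8×450) = 205.2 kN/bolt; interior L_c = 87 − 33 = 54, R_n = 233.28 kN/bolt. φR_n = 0.75 × (2×205.2 + 4×233.28) = 1007.6 kN.
Block shear: shear path 2×[64+2×87] = 2×238 mm, A_gv = 3808, A_nv = 2×(238 − 2.5×35)×8 = 2408 mm²; tension across gage: (88 − 1×35)×8 = 424 mm². R_n = min(0.6×450×2408, 0.6×300×3808) + 1.0×450×424 = min(650.16, 685.44) + 190.8 = 840.96 kN. φR_n = 0.75 × 840.96 = 630.7 kN.
Governing: min(1491.8, 1007.6, 630.7) = 630.7 kN → block shear.

630.7 kN (block shear governs)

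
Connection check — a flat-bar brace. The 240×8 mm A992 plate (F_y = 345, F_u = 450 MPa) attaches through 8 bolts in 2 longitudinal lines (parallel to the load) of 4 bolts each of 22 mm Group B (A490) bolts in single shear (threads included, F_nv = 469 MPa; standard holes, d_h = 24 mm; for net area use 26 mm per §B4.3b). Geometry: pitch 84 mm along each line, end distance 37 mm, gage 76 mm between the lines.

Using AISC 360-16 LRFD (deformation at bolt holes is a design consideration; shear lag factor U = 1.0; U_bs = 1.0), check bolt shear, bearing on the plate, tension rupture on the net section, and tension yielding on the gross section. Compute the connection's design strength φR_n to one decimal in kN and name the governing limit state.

Bolt shear: A_b = π(22)²/4 = 380.13 mm². φR_n = 0.75 × 469 × 380.13 × 8 × 1 = 1069.7 kN.
Bearing (8 mm plate, F_u = 450 MPa): end bolts L_c = 37 − 24/2 = 25, R_n = min(1.2×25×8×450, 2.4×22×8×450) = 108 kN/bolt; interior L_c = 84 − 24 = 60, R_n = 190.08 kN/bolt. φR_n = 0.75 × (2×108 + 6×190.08) = 1017.4 kN.
Tension rupture (net): A_n = (240 − 2×26)×8 = 1504 mm² (U = 1.0, A_e = A_n). φR_n = 0.75 × 450 × 1504 = 507.6 kN.
Tension yield (gross): A_g = 240×8 = 1920 mm². φR_n = 0.90 × 345 × 1920 = 596.2 kN.
Governing: min(1069.7, 1017.4, 507.6, 596.2) = 507.6 kN → net-section rupture.

507.6 kN (net-section rupture governs)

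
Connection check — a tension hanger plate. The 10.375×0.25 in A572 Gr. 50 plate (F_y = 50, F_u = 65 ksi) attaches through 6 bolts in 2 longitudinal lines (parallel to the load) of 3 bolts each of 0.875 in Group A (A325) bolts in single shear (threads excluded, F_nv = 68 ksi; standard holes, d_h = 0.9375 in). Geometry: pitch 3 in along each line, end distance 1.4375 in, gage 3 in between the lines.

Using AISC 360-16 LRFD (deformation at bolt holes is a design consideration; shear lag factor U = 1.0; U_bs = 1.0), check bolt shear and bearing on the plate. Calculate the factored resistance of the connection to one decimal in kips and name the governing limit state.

Bolt shear: A_b = π(0.875)²/4 = 0.60132 in². φR_n = 0.75 × 68 × 0.60132 × 6 × 1 = 184.0 kips.
Bearing (0.25 in plate, F_u = 65 ksi): end bolts L_c = 1.4375 − 0.9375/2 = 0.96875, R_n = min(1.2×0.96875×0.25×65, 2.4×0.875×0.25×65) = 18.891 kips/bolt; interior L_c = 3 − 0.9375 = 2.0625, R_n = 34.125 kips/bolt. φR_n = 0.75 × (2×18.891 + 4×34.125) = 130.7 kips.
Governing: min(184.0, 130.7) = 130.7 kips → bearing.

130.7 kips (bearing governs)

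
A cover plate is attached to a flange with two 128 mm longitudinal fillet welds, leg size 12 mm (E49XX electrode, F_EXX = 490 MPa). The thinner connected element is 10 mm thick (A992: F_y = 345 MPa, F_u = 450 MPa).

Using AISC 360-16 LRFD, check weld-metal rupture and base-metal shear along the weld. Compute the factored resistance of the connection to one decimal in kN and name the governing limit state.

478.9 kN (weld metal governs)

Weld metal: throat = 0.707×12 = 8.484 mm, L = 2×128 = 256 mm. φR_n = 0.75 × 0.6 × 490 × 8.484 × 256 = 478.9 kN.
Base metal shear (10 mm plate): yield φR_n = 1.0×0.6×345×10×256 = 529.9 kN; rupture φR_n = 0.75×0.6×450×10×256 = 518.4 kN; take 518.4 kN (rupture).
Governing: min(478.9, 518.4) = 478.9 kN → weld metal.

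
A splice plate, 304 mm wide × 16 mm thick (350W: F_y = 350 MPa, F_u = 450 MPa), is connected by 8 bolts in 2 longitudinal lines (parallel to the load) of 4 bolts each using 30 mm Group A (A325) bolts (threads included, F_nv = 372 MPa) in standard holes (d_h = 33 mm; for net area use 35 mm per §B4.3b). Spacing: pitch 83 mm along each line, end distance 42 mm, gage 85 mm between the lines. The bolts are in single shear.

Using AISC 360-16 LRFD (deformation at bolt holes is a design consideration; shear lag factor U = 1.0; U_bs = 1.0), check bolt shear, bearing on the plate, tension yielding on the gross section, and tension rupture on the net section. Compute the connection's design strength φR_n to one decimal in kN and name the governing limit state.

Bolt shear: A_b = π(30)²/4 = 706.86 mm². φR_n = 0.75 × 372 × 706.86 × 8 × 1 = 1577.7 kN.
Bearing (16 mm plate, F_u = 450 MPa): end bolts L_c = 42 − 33/2 = 25.5, R_n = min(1.2×25.5×16×450, 2.4×30×16×450) = 220.32 kN/bolt; interior L_c = 83 − 33 = 50, R_n = 432 kN/bolt. φR_n = 0.75 × (2×220.32 + 6×432) = 2274.5 kN.
Tension yield (gross): A_g = 304×16 = 4864 mm². φR_n = 0.90 × 350 × 4864 = 1532.2 kN.
Tension rupture (net): A_n = (304 − 2×35)×16 = 3744 mm² (U = 1.0, A_e = A_n). φR_n = 0.75 × 450 × 3744 = 1263.6 kN.
Governing: min(1577.7, 2274.5, 1532.2, 1263.6) = 1263.6 kN → net-section rupture.

1263.6 kN (net-section rupture governs)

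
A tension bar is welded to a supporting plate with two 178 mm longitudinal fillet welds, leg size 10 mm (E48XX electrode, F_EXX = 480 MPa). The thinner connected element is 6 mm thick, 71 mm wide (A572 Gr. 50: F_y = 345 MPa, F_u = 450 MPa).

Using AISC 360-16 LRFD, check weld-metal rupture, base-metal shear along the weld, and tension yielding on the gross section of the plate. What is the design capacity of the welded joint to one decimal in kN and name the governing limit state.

Weld metal: throat = 0.707×10 = 7.07 mm, L = 2×178 = 356 mm. φR_n = 0.75 × 0.6 × 480 × 7.07 × 356 = 543.7 kN.
Base metal shear (6 mm plate): yield φR_n = 1.0×0.6×345×6×356 = 442.2 kN; rupture φR_n = 0.75×0.6×450×6×356 = 432.5 kN; take 432.5 kN (rupture).
Tension yield (gross): A_g = 71×6 = 426 mm². φR_n = 0.90 × 345 × 426 = 132.3 kN.
Governing: min(543.7, 432.5, 132.3) = 132.3 kN → gross-section yield.

132.3 kN (gross-section yield governs)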